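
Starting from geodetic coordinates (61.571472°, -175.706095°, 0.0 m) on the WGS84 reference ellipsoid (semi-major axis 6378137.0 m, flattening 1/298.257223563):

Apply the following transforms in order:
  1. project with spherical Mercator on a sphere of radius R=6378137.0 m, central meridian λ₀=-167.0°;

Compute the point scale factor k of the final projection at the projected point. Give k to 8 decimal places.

2.10056614

start: φ=61.571472°, λ=-175.706095°, h=0.000 m
→ into merc (λ₀=-167.0°): φ=61.57147200°, λ−λ₀=-8.70609500°
scale k = 2.10056614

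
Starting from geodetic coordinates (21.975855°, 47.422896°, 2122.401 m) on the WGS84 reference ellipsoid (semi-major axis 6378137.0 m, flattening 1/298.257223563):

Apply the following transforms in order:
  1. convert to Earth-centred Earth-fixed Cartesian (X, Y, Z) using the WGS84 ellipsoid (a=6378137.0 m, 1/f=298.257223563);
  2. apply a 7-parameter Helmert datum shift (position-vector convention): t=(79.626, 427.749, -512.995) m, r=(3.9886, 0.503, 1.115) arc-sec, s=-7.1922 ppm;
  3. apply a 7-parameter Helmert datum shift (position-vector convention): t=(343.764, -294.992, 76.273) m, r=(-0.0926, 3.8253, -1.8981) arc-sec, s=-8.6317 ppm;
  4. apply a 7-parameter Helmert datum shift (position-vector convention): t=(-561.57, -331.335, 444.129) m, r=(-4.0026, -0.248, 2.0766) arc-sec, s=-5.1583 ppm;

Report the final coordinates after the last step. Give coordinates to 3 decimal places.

start: φ=21.975855°, λ=47.422896°, h=2122.401 m
→ ECEF (a=6378137.000, f=1/298.257223563): X=4004994.9991, Y=4358894.0390, Z=2372728.0216
→ Helmert 7p (PV): X=4005028.0439, Y=4359266.2058, Z=2372272.4834
→ Helmert 7p (PV): X=4005421.3472, Y=4358897.7959, Z=2372252.0477
→ Helmert 7p (PV): X=4004792.3802, Y=4358630.3350, Z=2372604.1712

X=4004792.380 m, Y=4358630.335 m, Z=2372604.171 m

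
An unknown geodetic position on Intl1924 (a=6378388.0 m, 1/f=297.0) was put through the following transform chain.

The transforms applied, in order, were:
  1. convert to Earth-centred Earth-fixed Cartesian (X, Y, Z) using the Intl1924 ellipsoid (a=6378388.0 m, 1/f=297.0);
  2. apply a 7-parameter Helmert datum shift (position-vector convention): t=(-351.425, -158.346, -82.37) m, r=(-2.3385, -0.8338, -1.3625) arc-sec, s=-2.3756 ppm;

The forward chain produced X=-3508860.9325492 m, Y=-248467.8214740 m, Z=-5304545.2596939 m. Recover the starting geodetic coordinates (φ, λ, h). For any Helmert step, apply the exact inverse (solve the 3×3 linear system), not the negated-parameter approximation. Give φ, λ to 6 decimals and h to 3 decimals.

start: X=-3508860.9325, Y=-248467.8215, Z=-5304545.2597 m
→ Helmert⁻¹: X=-3508537.6450, Y=-248273.1026, Z=-5304464.1229
→ geod (Bowring, a=6378388.000): φ=-56.62997300°, λ=-175.95235100°, h=1205.8490 m

φ=-56.629973°, λ=-175.952351°, h=1205.849 m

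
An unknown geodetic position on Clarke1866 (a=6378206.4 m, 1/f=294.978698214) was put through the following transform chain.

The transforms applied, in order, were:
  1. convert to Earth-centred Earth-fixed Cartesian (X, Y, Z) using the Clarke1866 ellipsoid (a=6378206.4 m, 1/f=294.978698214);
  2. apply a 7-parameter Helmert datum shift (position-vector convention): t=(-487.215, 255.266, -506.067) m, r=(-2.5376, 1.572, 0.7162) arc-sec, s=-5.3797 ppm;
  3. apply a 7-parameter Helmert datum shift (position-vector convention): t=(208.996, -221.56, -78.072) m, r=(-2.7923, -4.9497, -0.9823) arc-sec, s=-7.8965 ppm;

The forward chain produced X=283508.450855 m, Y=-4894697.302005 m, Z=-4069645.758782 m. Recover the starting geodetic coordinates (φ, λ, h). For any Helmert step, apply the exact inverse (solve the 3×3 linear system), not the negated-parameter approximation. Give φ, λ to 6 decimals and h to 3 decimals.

φ=-39.882811°, λ=-86.682453°, h=2238.049 m

start: X=283508.4509, Y=-4894697.3020, Z=-4069645.7588 m
→ Helmert⁻¹: X=283227.3417, Y=-4894457.9497, Z=-4069672.8774
→ Helmert⁻¹: X=283730.1003, Y=-4894690.4707, Z=-4069246.7566
→ geod (Bowring, a=6378206.400): φ=-39.88281100°, λ=-86.68245300°, h=2238.0490 m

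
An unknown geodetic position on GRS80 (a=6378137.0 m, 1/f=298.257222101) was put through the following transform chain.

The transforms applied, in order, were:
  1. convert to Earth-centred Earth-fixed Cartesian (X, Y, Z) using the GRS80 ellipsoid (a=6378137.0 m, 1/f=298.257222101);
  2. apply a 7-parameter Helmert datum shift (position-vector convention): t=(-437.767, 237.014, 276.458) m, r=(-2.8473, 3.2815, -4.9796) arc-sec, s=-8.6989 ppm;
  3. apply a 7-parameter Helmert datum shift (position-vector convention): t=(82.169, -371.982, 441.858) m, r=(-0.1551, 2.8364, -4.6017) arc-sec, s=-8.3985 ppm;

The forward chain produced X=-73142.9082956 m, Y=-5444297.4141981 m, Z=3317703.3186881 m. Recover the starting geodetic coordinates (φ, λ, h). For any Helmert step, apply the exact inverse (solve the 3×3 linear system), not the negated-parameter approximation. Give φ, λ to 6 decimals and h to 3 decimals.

φ=31.520887°, λ=-90.764354°, h=3249.502 m

start: X=-73142.9083, Y=-5444297.4142, Z=3317703.3187 m
→ Helmert⁻¹: X=-73149.8558, Y=-5443975.2798, Z=3317284.2215
→ Helmert⁻¹: X=-72634.0561, Y=-5444307.1940, Z=3316960.3087
→ geod (Bowring, a=6378137.000): φ=31.52088700°, λ=-90.76435400°, h=3249.5020 m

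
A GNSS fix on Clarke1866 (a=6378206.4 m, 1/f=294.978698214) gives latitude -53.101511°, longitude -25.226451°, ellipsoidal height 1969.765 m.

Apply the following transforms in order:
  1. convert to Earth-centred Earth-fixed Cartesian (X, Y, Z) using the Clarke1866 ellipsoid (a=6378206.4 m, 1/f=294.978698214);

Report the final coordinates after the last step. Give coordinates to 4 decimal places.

start: φ=-53.101511°, λ=-25.226451°, h=1969.765 m
→ ECEF (a=6378206.400, f=1/294.978698214): X=3472846.7387, Y=-1636156.3311, Z=-5078706.0339

X=3472846.7387 m, Y=-1636156.3311 m, Z=-5078706.0339 m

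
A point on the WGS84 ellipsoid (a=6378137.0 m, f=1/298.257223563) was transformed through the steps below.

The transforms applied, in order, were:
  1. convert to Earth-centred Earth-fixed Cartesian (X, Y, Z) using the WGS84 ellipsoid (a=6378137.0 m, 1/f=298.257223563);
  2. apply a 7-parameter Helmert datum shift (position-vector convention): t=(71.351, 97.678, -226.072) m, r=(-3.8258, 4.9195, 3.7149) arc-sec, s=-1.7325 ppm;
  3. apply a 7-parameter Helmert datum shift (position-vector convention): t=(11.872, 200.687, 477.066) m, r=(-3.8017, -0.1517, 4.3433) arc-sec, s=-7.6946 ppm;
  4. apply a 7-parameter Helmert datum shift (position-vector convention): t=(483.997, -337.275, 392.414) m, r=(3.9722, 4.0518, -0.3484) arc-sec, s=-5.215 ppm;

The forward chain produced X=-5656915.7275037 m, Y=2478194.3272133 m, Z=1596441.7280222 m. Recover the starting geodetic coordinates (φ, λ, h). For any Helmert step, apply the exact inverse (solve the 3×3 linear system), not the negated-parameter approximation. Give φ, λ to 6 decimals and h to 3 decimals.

start: X=-5656915.7275, Y=2478194.3272, Z=1596441.7280 m
→ Helmert⁻¹: X=-5657464.7638, Y=2478565.7053, Z=1595898.7724
→ Helmert⁻¹: X=-5657466.8058, Y=2478473.8106, Z=1595483.8246
→ Helmert⁻¹: X=-5657541.3770, Y=2478452.7251, Z=1595623.6969
→ geod (Bowring, a=6378137.000): φ=14.57816600°, λ=156.34276100°, h=2589.3830 m

φ=14.578166°, λ=156.342761°, h=2589.383 m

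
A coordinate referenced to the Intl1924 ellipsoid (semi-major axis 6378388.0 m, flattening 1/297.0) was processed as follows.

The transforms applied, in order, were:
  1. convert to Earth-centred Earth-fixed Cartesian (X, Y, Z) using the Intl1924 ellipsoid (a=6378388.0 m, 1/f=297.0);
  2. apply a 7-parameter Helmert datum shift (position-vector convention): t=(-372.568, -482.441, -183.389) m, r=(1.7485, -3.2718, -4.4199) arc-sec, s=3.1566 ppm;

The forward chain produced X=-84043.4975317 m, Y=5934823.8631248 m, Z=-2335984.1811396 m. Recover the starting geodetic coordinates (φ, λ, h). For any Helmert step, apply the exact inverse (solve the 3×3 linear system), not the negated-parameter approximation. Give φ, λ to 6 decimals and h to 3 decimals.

φ=-21.612272°, λ=90.809242°, h=3420.401 m

start: X=-84043.4975, Y=5934823.8631, Z=-2335984.1811 m
→ Helmert⁻¹: X=-83834.8994, Y=5935265.9715, Z=-2335842.4022
→ geod (Bowring, a=6378388.000): φ=-21.61227200°, λ=90.80924200°, h=3420.4010 m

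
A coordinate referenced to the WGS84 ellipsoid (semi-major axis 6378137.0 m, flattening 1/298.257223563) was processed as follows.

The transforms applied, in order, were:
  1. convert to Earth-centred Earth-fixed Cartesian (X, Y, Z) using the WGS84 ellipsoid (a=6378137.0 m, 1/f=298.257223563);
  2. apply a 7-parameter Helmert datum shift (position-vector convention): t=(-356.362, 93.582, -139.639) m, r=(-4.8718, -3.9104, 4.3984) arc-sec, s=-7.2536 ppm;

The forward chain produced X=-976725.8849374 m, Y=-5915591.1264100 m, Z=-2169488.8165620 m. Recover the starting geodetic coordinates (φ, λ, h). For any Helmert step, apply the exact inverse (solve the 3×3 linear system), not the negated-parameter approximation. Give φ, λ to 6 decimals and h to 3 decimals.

φ=-20.015557°, λ=-99.373729°, h=499.743 m

start: X=-976725.8849, Y=-5915591.1264, Z=-2169488.8166 m
→ Helmert⁻¹: X=-976543.8803, Y=-5915655.5534, Z=-2169486.1226
→ geod (Bowring, a=6378137.000): φ=-20.01555700°, λ=-99.37372900°, h=499.7430 m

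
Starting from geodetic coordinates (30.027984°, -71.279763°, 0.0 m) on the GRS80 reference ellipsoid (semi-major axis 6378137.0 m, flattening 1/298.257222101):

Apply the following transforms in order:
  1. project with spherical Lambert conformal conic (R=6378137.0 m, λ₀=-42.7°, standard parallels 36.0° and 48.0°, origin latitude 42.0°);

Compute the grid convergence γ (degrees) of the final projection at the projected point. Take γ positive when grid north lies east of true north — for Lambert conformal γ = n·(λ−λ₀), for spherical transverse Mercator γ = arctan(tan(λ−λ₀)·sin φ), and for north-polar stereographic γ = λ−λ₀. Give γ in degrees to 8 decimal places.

start: φ=30.027984°, λ=-71.279763°, h=0.000 m
→ into lcc (λ₀=-42.7°): φ=30.02798400°, λ−λ₀=-28.57976300°
convergence γ = -19.15877817°

-19.15877817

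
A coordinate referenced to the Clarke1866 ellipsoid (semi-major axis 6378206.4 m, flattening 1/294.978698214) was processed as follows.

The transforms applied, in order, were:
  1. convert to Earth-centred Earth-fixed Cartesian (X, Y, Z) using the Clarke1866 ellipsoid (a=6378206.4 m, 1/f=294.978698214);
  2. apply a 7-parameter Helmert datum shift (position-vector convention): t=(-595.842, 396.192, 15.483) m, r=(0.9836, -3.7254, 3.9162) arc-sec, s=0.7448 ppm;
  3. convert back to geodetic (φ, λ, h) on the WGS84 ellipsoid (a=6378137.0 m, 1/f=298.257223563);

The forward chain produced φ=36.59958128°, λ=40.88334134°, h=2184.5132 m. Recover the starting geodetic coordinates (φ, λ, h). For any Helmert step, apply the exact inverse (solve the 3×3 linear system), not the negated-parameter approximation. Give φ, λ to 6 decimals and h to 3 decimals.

φ=36.599529°, λ=40.874203°, h=2338.686 m

start: φ=36.599581°, λ=40.883341°, h=2184.513 m
→ ECEF (a=6378137.000, f=1/298.257223563): X=3877268.5253, Y=3356622.6640, Z=3783114.2660
→ Helmert⁻¹: X=3877993.5261, Y=3356168.3834, Z=3783009.9197
→ geod (Bowring, a=6378206.400): φ=36.59952900°, λ=40.87420300°, h=2338.6860 m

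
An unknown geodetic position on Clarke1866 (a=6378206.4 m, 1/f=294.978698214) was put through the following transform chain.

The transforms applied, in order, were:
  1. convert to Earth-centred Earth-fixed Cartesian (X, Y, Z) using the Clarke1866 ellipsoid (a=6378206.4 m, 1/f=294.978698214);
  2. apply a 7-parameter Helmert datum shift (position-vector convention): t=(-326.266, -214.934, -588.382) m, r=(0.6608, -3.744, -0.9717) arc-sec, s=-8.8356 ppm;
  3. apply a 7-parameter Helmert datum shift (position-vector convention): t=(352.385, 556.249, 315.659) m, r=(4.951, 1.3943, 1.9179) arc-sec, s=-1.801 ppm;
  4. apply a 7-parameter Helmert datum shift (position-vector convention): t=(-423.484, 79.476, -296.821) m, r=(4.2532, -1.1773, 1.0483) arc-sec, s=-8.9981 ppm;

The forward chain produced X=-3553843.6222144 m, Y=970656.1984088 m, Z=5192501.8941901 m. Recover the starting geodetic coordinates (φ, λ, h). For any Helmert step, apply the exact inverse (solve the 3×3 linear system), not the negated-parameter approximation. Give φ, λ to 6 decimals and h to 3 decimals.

φ=54.834913°, λ=164.723524°, h=3142.828 m

start: X=-3553843.6222, Y=970656.1984, Z=5192501.8942 m
→ Helmert⁻¹: X=-3553417.5398, Y=970710.5923, Z=5192845.7067
→ Helmert⁻¹: X=-3553802.4029, Y=970313.7708, Z=5192492.0860
→ Helmert⁻¹: X=-3553417.8427, Y=970537.1773, Z=5193187.7428
→ geod (Bowring, a=6378206.400): φ=54.83491300°, λ=164.72352400°, h=3142.8280 m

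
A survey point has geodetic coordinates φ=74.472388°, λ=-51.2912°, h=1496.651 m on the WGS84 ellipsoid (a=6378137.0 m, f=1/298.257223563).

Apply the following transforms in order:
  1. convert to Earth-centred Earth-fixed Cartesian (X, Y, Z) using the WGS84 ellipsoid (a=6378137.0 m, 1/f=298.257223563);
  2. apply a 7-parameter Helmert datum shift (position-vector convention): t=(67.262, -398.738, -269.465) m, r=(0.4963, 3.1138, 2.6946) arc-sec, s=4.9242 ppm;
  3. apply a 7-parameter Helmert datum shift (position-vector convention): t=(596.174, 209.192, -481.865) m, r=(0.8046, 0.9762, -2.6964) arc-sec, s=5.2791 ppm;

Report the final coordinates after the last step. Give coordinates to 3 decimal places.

start: φ=74.472388°, λ=-51.291200°, h=1496.651 m
→ ECEF (a=6378137.000, f=1/298.257223563): X=1071355.9398, Y=-1336849.9720, Z=6124704.2154
→ Helmert 7p (PV): X=1071538.4016, Y=-1337256.0338, Z=6124445.5196
→ Helmert 7p (PV): X=1072151.7366, Y=-1337091.7995, Z=6123985.6984

X=1072151.737 m, Y=-1337091.800 m, Z=6123985.698 m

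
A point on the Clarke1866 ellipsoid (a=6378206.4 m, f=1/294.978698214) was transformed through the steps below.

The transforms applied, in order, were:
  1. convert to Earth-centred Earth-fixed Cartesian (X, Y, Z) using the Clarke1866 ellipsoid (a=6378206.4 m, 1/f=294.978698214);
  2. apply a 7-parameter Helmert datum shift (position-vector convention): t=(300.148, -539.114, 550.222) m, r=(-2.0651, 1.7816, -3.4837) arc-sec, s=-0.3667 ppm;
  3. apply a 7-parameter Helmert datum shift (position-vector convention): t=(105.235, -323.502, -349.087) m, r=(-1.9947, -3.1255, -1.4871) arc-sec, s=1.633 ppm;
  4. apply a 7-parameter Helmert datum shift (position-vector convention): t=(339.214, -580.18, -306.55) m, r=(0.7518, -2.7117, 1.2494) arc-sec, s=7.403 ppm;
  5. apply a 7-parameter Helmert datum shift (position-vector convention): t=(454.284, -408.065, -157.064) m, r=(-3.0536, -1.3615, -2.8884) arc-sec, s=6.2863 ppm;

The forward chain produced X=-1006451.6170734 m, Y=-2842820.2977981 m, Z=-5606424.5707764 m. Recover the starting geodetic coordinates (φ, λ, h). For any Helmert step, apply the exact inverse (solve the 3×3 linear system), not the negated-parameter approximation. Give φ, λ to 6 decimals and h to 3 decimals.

φ=-61.896599°, λ=-109.530755°, h=3671.480 m

start: X=-1006451.6171, Y=-2842820.2978, Z=-5606424.5708 m
→ Helmert⁻¹: X=-1006896.7748, Y=-2842325.4679, Z=-5606267.6966
→ Helmert⁻¹: X=-1007319.4444, Y=-2841738.5815, Z=-5605896.0454
→ Helmert⁻¹: X=-1007487.4891, Y=-2841363.4943, Z=-5605550.0159
→ Helmert⁻¹: X=-1007691.6046, Y=-2840786.3133, Z=-5606139.4392
→ geod (Bowring, a=6378206.400): φ=-61.89659900°, λ=-109.53075500°, h=3671.4800 m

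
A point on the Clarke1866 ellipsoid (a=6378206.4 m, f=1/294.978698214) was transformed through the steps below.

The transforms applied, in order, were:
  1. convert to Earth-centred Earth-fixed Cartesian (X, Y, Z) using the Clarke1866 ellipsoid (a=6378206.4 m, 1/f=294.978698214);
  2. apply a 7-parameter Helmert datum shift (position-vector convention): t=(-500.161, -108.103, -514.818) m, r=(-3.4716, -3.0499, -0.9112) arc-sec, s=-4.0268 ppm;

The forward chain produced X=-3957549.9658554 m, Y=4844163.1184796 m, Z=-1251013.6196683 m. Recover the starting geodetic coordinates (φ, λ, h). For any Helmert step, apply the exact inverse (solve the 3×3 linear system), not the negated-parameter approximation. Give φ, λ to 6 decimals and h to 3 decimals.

start: X=-3957549.9659, Y=4844163.1185, Z=-1251013.6197 m
→ Helmert⁻¹: X=-3957105.6277, Y=4844294.2921, Z=-1250363.7928
→ geod (Bowring, a=6378206.400): φ=-11.37922500°, λ=129.24397900°, h=1443.5610 m

φ=-11.379225°, λ=129.243979°, h=1443.561 m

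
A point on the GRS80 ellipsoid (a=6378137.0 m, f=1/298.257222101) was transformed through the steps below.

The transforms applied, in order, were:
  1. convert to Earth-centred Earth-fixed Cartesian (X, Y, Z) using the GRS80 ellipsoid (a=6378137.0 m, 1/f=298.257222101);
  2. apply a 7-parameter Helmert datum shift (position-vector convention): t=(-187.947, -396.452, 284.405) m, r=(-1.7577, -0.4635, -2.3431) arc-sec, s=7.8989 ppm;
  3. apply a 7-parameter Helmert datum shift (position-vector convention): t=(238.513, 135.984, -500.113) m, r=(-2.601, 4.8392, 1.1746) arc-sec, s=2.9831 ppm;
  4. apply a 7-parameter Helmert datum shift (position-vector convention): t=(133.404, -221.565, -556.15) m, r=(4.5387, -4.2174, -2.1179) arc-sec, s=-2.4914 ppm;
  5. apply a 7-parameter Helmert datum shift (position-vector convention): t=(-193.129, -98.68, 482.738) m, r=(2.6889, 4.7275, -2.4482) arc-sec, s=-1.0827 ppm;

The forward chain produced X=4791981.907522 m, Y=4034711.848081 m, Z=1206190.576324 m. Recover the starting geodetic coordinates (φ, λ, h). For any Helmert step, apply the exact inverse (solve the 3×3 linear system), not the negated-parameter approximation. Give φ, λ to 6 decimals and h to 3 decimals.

start: X=4791981.9075, Y=4034711.8481, Z=1206190.5763 m
→ Helmert⁻¹: X=4792104.6985, Y=4034887.4936, Z=1205766.3773
→ Helmert⁻¹: X=4791966.4617, Y=4035194.8552, Z=1206138.7622
→ Helmert⁻¹: X=4791708.3195, Y=4035004.3295, Z=1206798.5759
→ Helmert⁻¹: X=4791815.2864, Y=4035413.0585, Z=1206528.2612
→ geod (Bowring, a=6378137.000): φ=10.97293000°, λ=40.10230800°, h=2424.8670 m

φ=10.972930°, λ=40.102308°, h=2424.867 m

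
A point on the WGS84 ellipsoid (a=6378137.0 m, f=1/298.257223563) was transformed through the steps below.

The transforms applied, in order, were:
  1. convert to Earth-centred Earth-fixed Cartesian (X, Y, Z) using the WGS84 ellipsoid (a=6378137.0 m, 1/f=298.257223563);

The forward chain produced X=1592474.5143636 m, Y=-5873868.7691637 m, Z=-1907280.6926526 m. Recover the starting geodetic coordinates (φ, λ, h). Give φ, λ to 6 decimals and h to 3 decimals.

start: X=1592474.5144, Y=-5873868.7692, Z=-1907280.6927 m
→ geod (Bowring, a=6378137.000): φ=-17.51071500°, λ=-74.83107400°, h=1560.4380 m

φ=-17.510715°, λ=-74.831074°, h=1560.438 m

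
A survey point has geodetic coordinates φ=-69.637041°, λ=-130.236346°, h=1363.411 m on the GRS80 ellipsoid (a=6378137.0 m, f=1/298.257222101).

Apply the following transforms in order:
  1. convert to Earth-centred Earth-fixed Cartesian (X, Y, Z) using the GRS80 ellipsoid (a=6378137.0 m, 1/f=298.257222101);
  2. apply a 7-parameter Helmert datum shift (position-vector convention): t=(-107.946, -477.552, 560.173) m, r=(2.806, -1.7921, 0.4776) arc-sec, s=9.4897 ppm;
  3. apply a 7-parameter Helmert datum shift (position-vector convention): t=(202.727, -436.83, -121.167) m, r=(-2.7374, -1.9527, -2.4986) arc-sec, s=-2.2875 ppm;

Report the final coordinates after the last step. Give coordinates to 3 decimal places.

start: φ=-69.637041°, λ=-130.236346°, h=1363.411 m
→ ECEF (a=6378137.000, f=1/298.257222101): X=-1438130.3583, Y=-1699609.3458, Z=-5958348.8451
→ Helmert 7p (PV): X=-1438196.2476, Y=-1700025.2992, Z=-5957880.8316
→ Helmert 7p (PV): X=-1437954.4212, Y=-1700519.8873, Z=-5957979.4238

X=-1437954.421 m, Y=-1700519.887 m, Z=-5957979.424 m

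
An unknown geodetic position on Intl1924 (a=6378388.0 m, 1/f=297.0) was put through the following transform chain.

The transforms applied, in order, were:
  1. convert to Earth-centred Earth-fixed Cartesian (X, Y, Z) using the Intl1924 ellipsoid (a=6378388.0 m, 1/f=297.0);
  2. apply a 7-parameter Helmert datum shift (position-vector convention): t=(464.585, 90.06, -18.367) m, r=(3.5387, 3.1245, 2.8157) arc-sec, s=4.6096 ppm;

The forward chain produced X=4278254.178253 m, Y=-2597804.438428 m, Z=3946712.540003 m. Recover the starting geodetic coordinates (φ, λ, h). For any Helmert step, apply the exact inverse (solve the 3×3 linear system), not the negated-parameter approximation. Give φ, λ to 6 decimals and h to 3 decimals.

start: X=4278254.1783, Y=-2597804.4384, Z=3946712.5400 m
→ Helmert⁻¹: X=4277674.6247, Y=-2597873.2053, Z=3946822.0818
→ geod (Bowring, a=6378388.000): φ=38.44784900°, λ=-31.27071500°, h=3635.1930 m

φ=38.447849°, λ=-31.270715°, h=3635.193 m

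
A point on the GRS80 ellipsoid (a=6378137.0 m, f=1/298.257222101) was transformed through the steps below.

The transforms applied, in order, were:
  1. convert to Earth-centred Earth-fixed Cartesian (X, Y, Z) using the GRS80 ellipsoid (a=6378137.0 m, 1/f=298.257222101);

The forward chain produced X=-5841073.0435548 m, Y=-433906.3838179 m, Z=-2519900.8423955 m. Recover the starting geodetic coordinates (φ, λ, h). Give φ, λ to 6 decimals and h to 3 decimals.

φ=-23.418595°, λ=-175.751564°, h=1447.208 m

start: X=-5841073.0436, Y=-433906.3838, Z=-2519900.8424 m
→ geod (Bowring, a=6378137.000): φ=-23.41859500°, λ=-175.75156400°, h=1447.2080 m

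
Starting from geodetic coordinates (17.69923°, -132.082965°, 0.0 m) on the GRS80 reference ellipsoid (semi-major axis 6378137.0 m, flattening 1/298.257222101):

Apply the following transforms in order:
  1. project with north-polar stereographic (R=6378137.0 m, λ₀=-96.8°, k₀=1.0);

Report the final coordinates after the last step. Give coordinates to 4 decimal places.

start: φ=17.699230°, λ=-132.082965°, h=0.000 m
→ stereo (R=6378137.0, λ₀=-96.8°): E=-5382925.7909, N=-7607373.6170

E=-5382925.7909 m, N=-7607373.6170 m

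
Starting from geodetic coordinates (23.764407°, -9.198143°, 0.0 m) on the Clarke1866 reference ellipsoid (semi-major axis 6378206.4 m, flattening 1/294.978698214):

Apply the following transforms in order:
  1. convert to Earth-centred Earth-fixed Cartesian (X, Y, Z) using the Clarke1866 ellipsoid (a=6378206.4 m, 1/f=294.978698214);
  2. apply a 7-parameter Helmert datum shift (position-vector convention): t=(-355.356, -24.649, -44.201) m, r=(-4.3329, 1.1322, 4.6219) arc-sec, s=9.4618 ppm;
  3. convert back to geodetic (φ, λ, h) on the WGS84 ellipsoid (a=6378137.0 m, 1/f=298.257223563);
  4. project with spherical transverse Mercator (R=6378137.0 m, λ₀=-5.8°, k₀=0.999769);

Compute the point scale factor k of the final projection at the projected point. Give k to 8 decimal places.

1.00124247

start: φ=23.764407°, λ=-9.198143°, h=0.000 m
→ ECEF (a=6378206.400, f=1/294.978698214): X=5765508.4048, Y=-933616.8322, Z=2554276.3041
→ Helmert 7p (PV): X=5765242.5419, Y=-933467.4656, Z=2554244.2359
→ geod (Bowring, a=6378137.000): φ=23.76360286°, λ=-9.19711342°, h=-244.0905 m
→ into tm (λ₀=-5.8°): φ=23.76360286°, λ−λ₀=-3.39711342°
scale k = 1.00124247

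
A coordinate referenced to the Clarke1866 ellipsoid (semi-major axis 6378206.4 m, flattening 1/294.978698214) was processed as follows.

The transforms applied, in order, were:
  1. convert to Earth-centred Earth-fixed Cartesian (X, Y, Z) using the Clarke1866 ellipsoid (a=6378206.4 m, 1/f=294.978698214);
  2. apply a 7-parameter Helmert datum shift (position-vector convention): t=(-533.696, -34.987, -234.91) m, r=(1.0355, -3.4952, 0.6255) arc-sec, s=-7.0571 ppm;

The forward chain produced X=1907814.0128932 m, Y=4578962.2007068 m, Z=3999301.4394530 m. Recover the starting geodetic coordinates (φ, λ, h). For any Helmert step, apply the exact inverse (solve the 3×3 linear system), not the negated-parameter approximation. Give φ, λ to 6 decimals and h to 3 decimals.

start: X=1907814.0129, Y=4578962.2007, Z=3999301.4395 m
→ Helmert⁻¹: X=1908442.8349, Y=4579043.7935, Z=3999509.2479
→ geod (Bowring, a=6378206.400): φ=39.06659500°, λ=67.37472000°, h=2611.3580 m

φ=39.066595°, λ=67.374720°, h=2611.358 m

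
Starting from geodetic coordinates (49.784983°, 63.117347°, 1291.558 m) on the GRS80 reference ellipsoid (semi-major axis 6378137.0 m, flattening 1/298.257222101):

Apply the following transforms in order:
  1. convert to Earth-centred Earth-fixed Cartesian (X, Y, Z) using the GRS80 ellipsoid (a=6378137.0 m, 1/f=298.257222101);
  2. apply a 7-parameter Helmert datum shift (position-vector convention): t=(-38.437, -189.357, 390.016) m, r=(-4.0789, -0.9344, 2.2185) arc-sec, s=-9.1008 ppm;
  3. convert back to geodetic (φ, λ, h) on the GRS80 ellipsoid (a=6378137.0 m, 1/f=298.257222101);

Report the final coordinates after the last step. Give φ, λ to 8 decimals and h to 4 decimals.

φ=49.78763464°, λ=63.11812438°, h=1410.8492 m

start: φ=49.784983°, λ=63.117347°, h=1291.558 m
→ ECEF (a=6378137.000, f=1/298.257222101): X=1866078.9530, Y=3681004.2703, Z=4848368.2544
→ Helmert 7p (PV): X=1865961.9787, Y=3680897.3597, Z=4848649.8084
→ geod (Bowring, a=6378137.000): φ=49.78763464°, λ=63.11812438°, h=1410.8492 m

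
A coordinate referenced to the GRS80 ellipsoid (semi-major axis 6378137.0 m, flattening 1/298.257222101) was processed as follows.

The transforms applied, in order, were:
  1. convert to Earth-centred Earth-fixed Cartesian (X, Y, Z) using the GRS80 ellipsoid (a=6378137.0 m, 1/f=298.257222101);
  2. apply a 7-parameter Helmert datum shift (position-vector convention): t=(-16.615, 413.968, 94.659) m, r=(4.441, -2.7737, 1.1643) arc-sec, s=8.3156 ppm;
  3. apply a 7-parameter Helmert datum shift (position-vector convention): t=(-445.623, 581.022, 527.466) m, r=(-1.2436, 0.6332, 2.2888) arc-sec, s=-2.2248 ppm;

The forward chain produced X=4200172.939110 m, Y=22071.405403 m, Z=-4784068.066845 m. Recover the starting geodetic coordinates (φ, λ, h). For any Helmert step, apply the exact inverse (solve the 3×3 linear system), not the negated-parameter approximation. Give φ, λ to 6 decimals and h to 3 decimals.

φ=-48.909984°, λ=0.285508°, h=954.885 m

start: X=4200172.9391, Y=22071.4054, Z=-4784068.0668 m
→ Helmert⁻¹: X=4200642.8339, Y=21472.6661, Z=-4784593.1529
→ Helmert⁻¹: X=4200560.2951, Y=20931.7947, Z=-4784704.9614
→ geod (Bowring, a=6378137.000): φ=-48.90998400°, λ=0.28550800°, h=954.8850 m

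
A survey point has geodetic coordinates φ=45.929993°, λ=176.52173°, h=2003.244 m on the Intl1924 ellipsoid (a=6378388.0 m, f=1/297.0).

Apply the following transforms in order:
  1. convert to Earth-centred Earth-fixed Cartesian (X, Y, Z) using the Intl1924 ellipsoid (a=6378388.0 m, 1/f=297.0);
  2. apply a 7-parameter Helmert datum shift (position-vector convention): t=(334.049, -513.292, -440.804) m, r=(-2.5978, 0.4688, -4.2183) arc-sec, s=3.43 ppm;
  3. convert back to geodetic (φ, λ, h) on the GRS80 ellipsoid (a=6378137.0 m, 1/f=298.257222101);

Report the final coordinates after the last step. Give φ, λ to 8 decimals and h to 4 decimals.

start: φ=45.929993°, λ=176.521730°, h=2003.244 m
→ ECEF (a=6378388.000, f=1/297.0): X=-4437325.8205, Y=269709.3168, Z=4561361.0577
→ Helmert 7p (PV): X=-4436991.1086, Y=269345.1458, Z=4560942.5875
→ geod (Bowring, a=6378137.000): φ=45.92885536°, λ=176.52615358°, h=1658.7544 m

φ=45.92885536°, λ=176.52615358°, h=1658.7544 m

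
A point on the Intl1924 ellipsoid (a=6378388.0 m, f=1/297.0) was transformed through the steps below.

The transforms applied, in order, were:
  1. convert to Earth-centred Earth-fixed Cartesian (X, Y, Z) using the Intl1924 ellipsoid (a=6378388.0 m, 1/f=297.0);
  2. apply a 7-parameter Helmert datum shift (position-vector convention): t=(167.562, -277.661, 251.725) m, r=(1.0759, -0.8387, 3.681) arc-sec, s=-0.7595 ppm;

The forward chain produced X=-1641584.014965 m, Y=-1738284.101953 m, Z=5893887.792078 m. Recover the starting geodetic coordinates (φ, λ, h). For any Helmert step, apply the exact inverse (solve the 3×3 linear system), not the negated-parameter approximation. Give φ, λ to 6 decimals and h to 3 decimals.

start: X=-1641584.0150, Y=-1738284.1020, Z=5893887.7921 m
→ Helmert⁻¹: X=-1641759.8749, Y=-1737947.7202, Z=5893656.2842
→ geod (Bowring, a=6378388.000): φ=68.05419200°, λ=-133.36977900°, h=178.3900 m

φ=68.054192°, λ=-133.369779°, h=178.390 m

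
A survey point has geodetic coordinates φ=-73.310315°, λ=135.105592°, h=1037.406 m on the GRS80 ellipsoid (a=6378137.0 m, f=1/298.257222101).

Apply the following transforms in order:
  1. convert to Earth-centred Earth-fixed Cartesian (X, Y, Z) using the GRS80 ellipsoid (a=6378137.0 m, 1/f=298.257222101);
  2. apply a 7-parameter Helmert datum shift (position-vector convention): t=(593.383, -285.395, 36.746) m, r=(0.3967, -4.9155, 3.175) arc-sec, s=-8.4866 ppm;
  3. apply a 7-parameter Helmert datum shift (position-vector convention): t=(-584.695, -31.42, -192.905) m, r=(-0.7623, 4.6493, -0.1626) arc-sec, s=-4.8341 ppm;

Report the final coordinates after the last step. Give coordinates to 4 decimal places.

X=-1301809.5959 m, Y=1296671.1255 m, Z=-6088350.2964 m

start: φ=-73.310315°, λ=135.105592°, h=1037.406 m
→ ECEF (a=6378137.000, f=1/298.257222101): X=-1301824.5371, Y=1297035.0205, Z=-6088271.2429
→ Helmert 7p (PV): X=-1301094.9825, Y=1296730.2887, Z=-6088211.3572
→ Helmert 7p (PV): X=-1301809.5959, Y=1296671.1255, Z=-6088350.2964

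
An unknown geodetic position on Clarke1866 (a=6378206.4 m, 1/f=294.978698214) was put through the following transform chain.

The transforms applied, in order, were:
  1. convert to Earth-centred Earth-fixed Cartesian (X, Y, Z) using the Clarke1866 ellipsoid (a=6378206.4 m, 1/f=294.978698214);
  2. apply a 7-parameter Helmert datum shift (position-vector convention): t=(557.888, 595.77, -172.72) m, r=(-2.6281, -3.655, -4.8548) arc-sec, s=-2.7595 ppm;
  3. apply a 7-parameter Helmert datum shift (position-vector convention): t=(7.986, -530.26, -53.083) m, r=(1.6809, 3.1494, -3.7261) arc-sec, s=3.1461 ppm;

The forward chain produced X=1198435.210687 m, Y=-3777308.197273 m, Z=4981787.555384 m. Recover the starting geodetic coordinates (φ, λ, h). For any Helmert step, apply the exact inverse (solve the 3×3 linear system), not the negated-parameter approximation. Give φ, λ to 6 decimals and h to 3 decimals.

start: X=1198435.2107, Y=-3777308.1973, Z=4981787.5554 m
→ Helmert⁻¹: X=1198415.6123, Y=-3776703.8078, Z=4981874.0406
→ Helmert⁻¹: X=1198038.2167, Y=-3777345.2808, Z=4981991.1508
→ geod (Bowring, a=6378206.400): φ=51.68992600°, λ=-72.40284300°, h=899.2860 m

φ=51.689926°, λ=-72.402843°, h=899.286 m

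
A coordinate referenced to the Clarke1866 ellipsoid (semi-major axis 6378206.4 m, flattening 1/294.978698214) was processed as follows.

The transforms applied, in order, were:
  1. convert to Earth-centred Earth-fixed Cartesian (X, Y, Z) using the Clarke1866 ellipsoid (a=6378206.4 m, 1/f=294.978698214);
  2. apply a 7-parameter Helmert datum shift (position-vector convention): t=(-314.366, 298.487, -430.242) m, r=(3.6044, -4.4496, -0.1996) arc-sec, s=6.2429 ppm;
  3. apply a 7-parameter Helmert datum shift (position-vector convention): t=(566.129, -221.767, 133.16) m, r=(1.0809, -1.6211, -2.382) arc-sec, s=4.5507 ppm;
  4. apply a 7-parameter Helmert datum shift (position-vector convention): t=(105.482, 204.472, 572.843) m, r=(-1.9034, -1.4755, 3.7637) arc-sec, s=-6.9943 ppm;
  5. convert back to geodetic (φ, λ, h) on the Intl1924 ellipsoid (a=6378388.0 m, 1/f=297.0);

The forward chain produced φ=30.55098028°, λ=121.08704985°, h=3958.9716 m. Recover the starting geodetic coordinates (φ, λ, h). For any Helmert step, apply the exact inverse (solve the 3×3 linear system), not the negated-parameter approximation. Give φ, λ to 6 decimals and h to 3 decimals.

start: φ=30.550980°, λ=121.087050°, h=3958.972 m
→ ECEF (a=6378388.000, f=1/297.0): X=-2840441.1910, Y=4711060.3278, Z=3225182.1789
→ Helmert⁻¹: X=-2840457.5135, Y=4710910.8775, Z=3224695.6810
→ Helmert⁻¹: X=-2841039.7762, Y=4711095.2943, Z=3224545.4879
→ Helmert⁻¹: X=-2840642.6653, Y=4710821.0041, Z=3224934.5561
→ geod (Bowring, a=6378206.400): φ=30.55067500°, λ=121.09013400°, h=3965.5660 m

φ=30.550675°, λ=121.090134°, h=3965.566 m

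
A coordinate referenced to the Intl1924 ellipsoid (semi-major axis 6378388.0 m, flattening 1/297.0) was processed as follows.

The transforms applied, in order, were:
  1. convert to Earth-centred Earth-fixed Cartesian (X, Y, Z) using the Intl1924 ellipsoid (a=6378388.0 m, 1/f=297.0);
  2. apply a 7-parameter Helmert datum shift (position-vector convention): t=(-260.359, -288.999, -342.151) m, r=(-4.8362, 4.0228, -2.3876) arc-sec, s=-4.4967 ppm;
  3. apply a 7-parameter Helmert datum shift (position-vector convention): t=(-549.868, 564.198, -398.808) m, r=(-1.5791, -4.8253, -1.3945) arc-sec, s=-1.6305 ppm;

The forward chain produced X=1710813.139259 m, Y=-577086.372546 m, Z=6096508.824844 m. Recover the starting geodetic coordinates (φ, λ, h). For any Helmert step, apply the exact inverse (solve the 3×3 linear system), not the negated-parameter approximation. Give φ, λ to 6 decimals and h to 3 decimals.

φ=73.601670°, λ=-18.644591°, h=604.479 m

start: X=1710813.1393, Y=-577086.3725, Z=6096508.8248 m
→ Helmert⁻¹: X=1711512.3317, Y=-577686.6171, Z=6096873.1126
→ Helmert⁻¹: X=1711668.1577, Y=-577523.3611, Z=6097262.5230
→ geod (Bowring, a=6378388.000): φ=73.60167000°, λ=-18.64459100°, h=604.4790 m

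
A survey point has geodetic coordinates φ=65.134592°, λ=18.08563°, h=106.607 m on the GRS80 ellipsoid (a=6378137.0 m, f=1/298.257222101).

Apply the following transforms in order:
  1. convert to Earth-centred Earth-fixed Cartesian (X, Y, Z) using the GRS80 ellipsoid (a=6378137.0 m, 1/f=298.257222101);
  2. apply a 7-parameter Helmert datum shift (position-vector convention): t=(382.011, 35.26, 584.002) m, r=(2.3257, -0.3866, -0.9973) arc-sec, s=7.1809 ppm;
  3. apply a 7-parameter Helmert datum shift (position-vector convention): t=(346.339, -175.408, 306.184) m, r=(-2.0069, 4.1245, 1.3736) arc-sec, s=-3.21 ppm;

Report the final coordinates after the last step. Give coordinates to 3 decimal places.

X=2557364.153 m, Y=834749.726 m, Z=5765000.486 m

start: φ=65.134592°, λ=18.085630°, h=106.607 m
→ ECEF (a=6378137.000, f=1/298.257222101): X=2556522.7059, Y=834890.7960, Z=5764132.4588
→ Helmert 7p (PV): X=2556916.3081, Y=834854.6974, Z=5764772.0579
→ Helmert 7p (PV): X=2557364.1526, Y=834749.7265, Z=5765000.4858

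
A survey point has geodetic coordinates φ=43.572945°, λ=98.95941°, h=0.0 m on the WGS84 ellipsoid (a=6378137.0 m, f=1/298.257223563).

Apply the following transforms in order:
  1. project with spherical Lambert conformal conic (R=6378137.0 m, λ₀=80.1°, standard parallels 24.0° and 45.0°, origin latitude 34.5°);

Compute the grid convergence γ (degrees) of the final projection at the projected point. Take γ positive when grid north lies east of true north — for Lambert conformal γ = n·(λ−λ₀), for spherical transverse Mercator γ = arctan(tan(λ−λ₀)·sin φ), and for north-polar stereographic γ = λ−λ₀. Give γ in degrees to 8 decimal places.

10.74292257

start: φ=43.572945°, λ=98.959410°, h=0.000 m
→ into lcc (λ₀=80.1°): φ=43.57294500°, λ−λ₀=18.85941000°
convergence γ = 10.74292257°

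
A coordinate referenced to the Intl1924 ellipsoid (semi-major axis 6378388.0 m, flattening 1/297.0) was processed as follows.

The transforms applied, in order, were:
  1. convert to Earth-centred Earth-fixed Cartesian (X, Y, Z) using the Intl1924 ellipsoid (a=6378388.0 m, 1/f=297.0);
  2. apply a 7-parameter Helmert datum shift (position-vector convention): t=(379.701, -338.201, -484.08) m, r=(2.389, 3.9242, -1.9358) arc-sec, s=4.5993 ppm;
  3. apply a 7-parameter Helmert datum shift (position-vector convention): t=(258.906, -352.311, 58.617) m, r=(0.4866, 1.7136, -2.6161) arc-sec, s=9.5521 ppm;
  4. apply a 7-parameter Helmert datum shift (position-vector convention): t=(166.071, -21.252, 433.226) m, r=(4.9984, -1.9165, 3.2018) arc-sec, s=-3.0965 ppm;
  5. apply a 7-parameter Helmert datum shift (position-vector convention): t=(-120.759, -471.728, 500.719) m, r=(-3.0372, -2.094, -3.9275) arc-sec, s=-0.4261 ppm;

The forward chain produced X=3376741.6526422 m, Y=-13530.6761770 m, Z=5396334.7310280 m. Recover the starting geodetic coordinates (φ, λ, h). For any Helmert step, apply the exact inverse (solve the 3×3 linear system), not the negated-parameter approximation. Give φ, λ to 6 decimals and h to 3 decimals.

φ=58.140385°, λ=-0.205935°, h=1971.661 m

start: X=3376741.6526, Y=-13530.6762, Z=5396334.7310 m
→ Helmert⁻¹: X=3376918.8776, Y=-13074.1055, Z=5395801.8362
→ Helmert⁻¹: X=3376813.1921, Y=-12974.5662, Z=5395354.2559
→ Helmert⁻¹: X=3376477.3699, Y=-12566.5820, Z=5395272.1836
→ Helmert⁻¹: X=3375979.5999, Y=-12134.1460, Z=5395795.8158
→ geod (Bowring, a=6378388.000): φ=58.14038500°, λ=-0.20593500°, h=1971.6610 m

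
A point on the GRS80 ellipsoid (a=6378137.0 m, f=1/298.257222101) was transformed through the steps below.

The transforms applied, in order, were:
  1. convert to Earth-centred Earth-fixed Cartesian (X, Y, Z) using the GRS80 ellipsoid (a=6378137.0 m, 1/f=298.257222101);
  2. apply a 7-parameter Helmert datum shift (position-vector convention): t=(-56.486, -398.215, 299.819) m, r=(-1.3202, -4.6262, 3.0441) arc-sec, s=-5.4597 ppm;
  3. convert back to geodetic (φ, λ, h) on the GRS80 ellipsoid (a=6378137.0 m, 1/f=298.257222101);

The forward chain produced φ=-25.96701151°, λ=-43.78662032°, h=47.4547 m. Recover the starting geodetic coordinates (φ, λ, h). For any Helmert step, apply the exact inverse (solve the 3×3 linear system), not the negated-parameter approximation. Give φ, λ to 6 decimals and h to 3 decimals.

start: φ=-25.967012°, λ=-43.786620°, h=47.455 m
→ ECEF (a=6378137.000, f=1/298.257222101): X=4142363.2095, Y=-3970527.0263, Z=-2775797.4228
→ Helmert⁻¹: X=4142321.4525, Y=-3970193.8511, Z=-2776230.7156
→ geod (Bowring, a=6378137.000): φ=-25.97155800°, λ=-43.78450700°, h=2.8210 m

φ=-25.971558°, λ=-43.784507°, h=2.821 m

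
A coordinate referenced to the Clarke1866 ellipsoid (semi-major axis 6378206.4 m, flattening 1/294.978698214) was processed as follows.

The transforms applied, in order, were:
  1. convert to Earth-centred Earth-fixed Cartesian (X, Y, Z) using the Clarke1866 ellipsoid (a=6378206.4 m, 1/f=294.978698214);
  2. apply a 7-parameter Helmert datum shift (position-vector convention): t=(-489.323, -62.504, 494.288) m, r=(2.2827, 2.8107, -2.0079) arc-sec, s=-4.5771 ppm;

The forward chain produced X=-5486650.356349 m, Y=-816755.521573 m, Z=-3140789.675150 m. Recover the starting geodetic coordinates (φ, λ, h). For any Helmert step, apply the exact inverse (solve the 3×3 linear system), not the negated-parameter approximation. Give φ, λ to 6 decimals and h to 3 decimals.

start: X=-5486650.3563, Y=-816755.5216, Z=-3140789.6752 m
→ Helmert⁻¹: X=-5486135.3868, Y=-816784.9258, Z=-3141364.0596
→ geod (Bowring, a=6378206.400): φ=-29.69251400°, λ=-171.53191100°, h=1466.0950 m

φ=-29.692514°, λ=-171.531911°, h=1466.095 m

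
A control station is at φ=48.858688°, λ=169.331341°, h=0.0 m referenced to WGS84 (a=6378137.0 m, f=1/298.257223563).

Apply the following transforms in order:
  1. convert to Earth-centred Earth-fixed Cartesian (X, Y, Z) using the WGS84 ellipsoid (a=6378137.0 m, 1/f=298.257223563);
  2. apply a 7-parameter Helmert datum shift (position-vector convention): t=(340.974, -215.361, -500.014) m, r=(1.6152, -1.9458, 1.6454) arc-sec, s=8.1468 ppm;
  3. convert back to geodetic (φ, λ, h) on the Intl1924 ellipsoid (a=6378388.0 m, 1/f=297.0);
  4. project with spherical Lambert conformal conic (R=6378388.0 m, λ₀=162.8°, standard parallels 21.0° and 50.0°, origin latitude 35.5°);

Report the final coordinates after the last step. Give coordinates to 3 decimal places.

start: φ=48.858688°, λ=169.331341°, h=0.000 m
→ ECEF (a=6378137.000, f=1/298.257223563): X=-4131608.1860, Y=778335.0196, Z=4780234.1139
→ Helmert 7p (PV): X=-4131352.1750, Y=778055.6080, Z=4779740.1626
→ geod (Bowring, a=6378388.000): φ=48.85863421°, λ=169.33443731°, h=-770.7968 m
→ lcc (R=6378388.0, λ₀=162.8°): E=475718.1202, N=1467986.1972

E=475718.120 m, N=1467986.197 m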